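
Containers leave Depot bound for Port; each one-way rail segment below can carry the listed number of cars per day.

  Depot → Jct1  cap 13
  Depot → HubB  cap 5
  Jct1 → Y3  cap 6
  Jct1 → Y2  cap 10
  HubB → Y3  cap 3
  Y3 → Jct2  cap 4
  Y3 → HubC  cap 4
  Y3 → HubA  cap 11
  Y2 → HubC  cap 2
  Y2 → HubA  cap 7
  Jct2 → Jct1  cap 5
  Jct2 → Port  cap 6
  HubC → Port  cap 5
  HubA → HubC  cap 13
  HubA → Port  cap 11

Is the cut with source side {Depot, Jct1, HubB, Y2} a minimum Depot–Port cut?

No — its capacity is 18, but the minimum cut has capacity 16.

Given cut capacity: 6 + 3 + 2 + 7 = 18.
Augment Depot→Jct1→Y3→Jct2→Port: bottleneck 4, flow now 4.
Augment Depot→Jct1→Y3→HubC→Port: bottleneck 2, flow now 6.
Augment Depot→Jct1→Y2→HubC→Port: bottleneck 2, flow now 8.
Augment Depot→Jct1→Y2→HubA→Port: bottleneck 5, flow now 13.
Augment Depot→HubB→Y3→HubC→Port: bottleneck 1, flow now 14.
Augment Depot→HubB→Y3→HubA→Port: bottleneck 2, flow now 16.
No augmenting path remains; maximum flow = 16.
In the residual graph, reachable from Depot: {Depot, HubB}.
Min-cut edges: Depot→Jct1 (13), HubB→Y3 (3); capacity 13 + 3 = 16.
Cut capacity 18 exceeds the max flow 16, so it is not minimum.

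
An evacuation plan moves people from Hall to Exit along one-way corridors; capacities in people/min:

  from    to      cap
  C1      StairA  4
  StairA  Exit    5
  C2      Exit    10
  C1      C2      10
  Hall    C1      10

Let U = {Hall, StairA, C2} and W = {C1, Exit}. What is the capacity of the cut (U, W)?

25

Edges leaving {Hall, StairA, C2}: Hall→C1 (10), StairA→Exit (5), C2→Exit (10).
Cut capacity = 10 + 5 + 10 = 25.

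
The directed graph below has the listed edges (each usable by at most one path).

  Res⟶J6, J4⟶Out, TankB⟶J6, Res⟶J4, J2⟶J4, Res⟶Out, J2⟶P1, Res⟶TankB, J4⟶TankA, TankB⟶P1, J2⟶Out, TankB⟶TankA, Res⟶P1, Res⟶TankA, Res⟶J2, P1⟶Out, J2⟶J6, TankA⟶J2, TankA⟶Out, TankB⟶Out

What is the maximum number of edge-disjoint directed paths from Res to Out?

Assign every edge capacity 1; by Menger, the answer equals the max flow.
Path Res→Out (+1); total 1.
Path Res→J2→Out (+1); total 2.
Path Res→TankB→Out (+1); total 3.
Path Res→J4→Out (+1); total 4.
Path Res→TankA→Out (+1); total 5.
Path Res→P1→Out (+1); total 6.
No residual Res→Out path; max flow = 6.
Certifying cut of size 6: {Res→J2, Res→J4, Res→Out, Res→P1, Res→TankA, Res→TankB}.

6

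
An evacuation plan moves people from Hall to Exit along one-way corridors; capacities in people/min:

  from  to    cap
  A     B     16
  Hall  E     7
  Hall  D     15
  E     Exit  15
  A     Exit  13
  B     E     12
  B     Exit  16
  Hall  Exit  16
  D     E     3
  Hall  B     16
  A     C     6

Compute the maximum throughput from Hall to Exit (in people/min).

42

Augment Hall→Exit: bottleneck 16, flow now 16.
Augment Hall→B→Exit: bottleneck 16, flow now 32.
Augment Hall→E→Exit: bottleneck 7, flow now 39.
Augment Hall→D→E→Exit: bottleneck 3, flow now 42.
No augmenting path remains; maximum flow = 42.
In the residual graph, reachable from Hall: {Hall, D}.
Min-cut edges: Hall→B (16), Hall→E (7), Hall→Exit (16), D→E (3); capacity 16 + 7 + 16 + 3 = 42.
This cut is saturated, so no flow can exceed 42.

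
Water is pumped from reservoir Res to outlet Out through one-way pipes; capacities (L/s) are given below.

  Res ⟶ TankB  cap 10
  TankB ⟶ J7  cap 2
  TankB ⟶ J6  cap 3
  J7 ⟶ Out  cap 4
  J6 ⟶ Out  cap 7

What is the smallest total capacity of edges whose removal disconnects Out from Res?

5

Augment Res→TankB→J7→Out: bottleneck 2, flow now 2.
Augment Res→TankB→J6→Out: bottleneck 3, flow now 5.
No augmenting path remains; maximum flow = 5.
By max-flow min-cut, the minimum cut capacity equals the max flow.
In the residual graph, reachable from Res: {Res, TankB}.
Min-cut edges: TankB→J7 (2), TankB→J6 (3); capacity 2 + 3 = 5.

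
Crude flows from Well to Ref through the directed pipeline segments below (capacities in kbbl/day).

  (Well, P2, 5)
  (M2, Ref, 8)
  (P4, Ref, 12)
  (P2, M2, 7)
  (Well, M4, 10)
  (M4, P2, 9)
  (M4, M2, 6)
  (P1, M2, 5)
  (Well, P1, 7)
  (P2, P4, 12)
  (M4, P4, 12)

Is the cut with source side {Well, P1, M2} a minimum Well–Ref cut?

No — its capacity is 23, but the minimum cut has capacity 20.

Given cut capacity: 10 + 5 + 8 = 23.
Augment Well→M4→M2→Ref: bottleneck 6, flow now 6.
Augment Well→M4→P4→Ref: bottleneck 4, flow now 10.
Augment Well→P1→M2→Ref: bottleneck 2, flow now 12.
Augment Well→P2→P4→Ref: bottleneck 5, flow now 17.
Augment Well→P1→M2→M4→P4→Ref: bottleneck 3, flow now 20. (uses reverse residual edge)
No augmenting path remains; maximum flow = 20.
In the residual graph, reachable from Well: {Well, P1}.
Min-cut edges: Well→M4 (10), Well→P2 (5), P1→M2 (5); capacity 10 + 5 + 5 = 20.
Cut capacity 23 exceeds the max flow 20, so it is not minimum.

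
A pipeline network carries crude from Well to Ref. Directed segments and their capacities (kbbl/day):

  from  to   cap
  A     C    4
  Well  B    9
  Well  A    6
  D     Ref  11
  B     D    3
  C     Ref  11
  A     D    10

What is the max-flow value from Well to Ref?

9

Augment Well→A→C→Ref: bottleneck 4, flow now 4.
Augment Well→A→D→Ref: bottleneck 2, flow now 6.
Augment Well→B→D→Ref: bottleneck 3, flow now 9.
No augmenting path remains; maximum flow = 9.
In the residual graph, reachable from Well: {Well, B}.
Min-cut edges: Well→A (6), B→D (3); capacity 6 + 3 = 9.
This cut is saturated, so no flow can exceed 9.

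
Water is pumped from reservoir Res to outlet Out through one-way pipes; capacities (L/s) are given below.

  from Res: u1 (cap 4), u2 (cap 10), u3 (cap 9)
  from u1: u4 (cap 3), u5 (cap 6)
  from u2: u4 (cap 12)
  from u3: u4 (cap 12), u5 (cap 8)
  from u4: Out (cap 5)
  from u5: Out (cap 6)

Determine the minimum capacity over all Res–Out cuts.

Augment Res→u1→u4→Out: bottleneck 3, flow now 3.
Augment Res→u1→u5→Out: bottleneck 1, flow now 4.
Augment Res→u2→u4→Out: bottleneck 2, flow now 6.
Augment Res→u3→u5→Out: bottleneck 5, flow now 11.
No augmenting path remains; maximum flow = 11.
By max-flow min-cut, the minimum cut capacity equals the max flow.
In the residual graph, reachable from Res: {Res, u1, u2, u3, u4, u5}.
Min-cut edges: u4→Out (5), u5→Out (6); capacity 5 + 6 = 11.

11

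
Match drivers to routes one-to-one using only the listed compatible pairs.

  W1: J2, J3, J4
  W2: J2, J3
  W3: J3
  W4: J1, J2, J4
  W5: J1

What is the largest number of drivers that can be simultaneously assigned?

4

Unit-capacity flow: source→left, listed edges, right→sink; max matching = max flow.
Augmenting path W1→J2 (+1); matched 1.
Augmenting path W2→J3 (+1); matched 2.
Augmenting path W4→J1 (+1); matched 3.
Augmenting path W5→J1→W4→J4 (+1); matched 4.
No augmenting path remains; maximum matching = 4.
König certificate: {J1, J2, J3, J4} is a vertex cover of size 4 (every listed pair touches it), so no matching can be larger.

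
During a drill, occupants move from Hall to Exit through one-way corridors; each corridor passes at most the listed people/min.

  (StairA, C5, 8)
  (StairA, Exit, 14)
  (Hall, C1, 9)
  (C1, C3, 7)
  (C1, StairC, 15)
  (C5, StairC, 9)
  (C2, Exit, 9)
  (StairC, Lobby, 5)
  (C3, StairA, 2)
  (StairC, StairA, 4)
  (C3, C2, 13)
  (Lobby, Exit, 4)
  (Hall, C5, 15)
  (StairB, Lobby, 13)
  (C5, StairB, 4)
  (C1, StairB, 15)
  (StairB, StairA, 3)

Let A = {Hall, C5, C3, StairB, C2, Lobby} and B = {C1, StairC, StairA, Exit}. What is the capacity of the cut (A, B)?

36

Edges leaving {Hall, C5, C3, StairB, C2, Lobby}: Hall→C1 (9), C5→StairC (9), C3→StairA (2), StairB→StairA (3), C2→Exit (9), Lobby→Exit (4).
Cut capacity = 9 + 9 + 2 + 3 + 9 + 4 = 36.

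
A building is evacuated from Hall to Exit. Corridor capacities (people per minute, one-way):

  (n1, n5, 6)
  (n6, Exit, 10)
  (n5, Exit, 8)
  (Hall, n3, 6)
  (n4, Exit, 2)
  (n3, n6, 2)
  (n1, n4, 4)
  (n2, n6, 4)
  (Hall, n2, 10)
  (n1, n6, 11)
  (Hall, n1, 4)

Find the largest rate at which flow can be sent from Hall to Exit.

Augment Hall→n1→n4→Exit: bottleneck 2, flow now 2.
Augment Hall→n1→n5→Exit: bottleneck 2, flow now 4.
Augment Hall→n2→n6→Exit: bottleneck 4, flow now 8.
Augment Hall→n3→n6→Exit: bottleneck 2, flow now 10.
No augmenting path remains; maximum flow = 10.
In the residual graph, reachable from Hall: {Hall, n2, n3}.
Min-cut edges: Hall→n1 (4), n2→n6 (4), n3→n6 (2); capacity 4 + 4 + 2 = 10.
This cut is saturated, so no flow can exceed 10.

10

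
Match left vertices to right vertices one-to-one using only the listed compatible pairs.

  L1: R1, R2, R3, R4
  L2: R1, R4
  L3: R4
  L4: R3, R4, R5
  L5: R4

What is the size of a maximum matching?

Unit-capacity flow: source→left, listed edges, right→sink; max matching = max flow.
Augmenting path L1→R1 (+1); matched 1.
Augmenting path L2→R4 (+1); matched 2.
Augmenting path L4→R3 (+1); matched 3.
Augmenting path L3→R4→L2→R1→L1→R2 (+1); matched 4.
No augmenting path remains; maximum matching = 4.
König certificate: {L1, L2, L4, R4} is a vertex cover of size 4 (every listed pair touches it), so no matching can be larger.

4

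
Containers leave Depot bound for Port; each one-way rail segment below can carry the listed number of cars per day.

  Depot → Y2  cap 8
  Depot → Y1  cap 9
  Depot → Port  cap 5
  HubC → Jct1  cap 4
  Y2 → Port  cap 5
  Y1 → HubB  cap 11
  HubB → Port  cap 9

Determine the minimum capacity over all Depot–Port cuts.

Augment Depot→Port: bottleneck 5, flow now 5.
Augment Depot→Y2→Port: bottleneck 5, flow now 10.
Augment Depot→Y1→HubB→Port: bottleneck 9, flow now 19.
No augmenting path remains; maximum flow = 19.
By max-flow min-cut, the minimum cut capacity equals the max flow.
In the residual graph, reachable from Depot: {Depot, Y2}.
Min-cut edges: Depot→Y1 (9), Depot→Port (5), Y2→Port (5); capacity 9 + 5 + 5 = 19.

19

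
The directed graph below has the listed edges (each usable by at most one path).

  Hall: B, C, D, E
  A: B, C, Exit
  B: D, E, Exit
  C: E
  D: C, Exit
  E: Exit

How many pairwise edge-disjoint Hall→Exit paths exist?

Assign every edge capacity 1; by Menger, the answer equals the max flow.
Path Hall→B→Exit (+1); total 1.
Path Hall→D→Exit (+1); total 2.
Path Hall→E→Exit (+1); total 3.
No residual Hall→Exit path; max flow = 3.
Certifying cut of size 3: {E→Exit, Hall→B, Hall→D}.

3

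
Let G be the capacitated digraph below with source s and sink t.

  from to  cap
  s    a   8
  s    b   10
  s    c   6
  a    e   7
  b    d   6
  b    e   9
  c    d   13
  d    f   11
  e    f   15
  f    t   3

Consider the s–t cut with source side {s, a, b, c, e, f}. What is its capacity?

Edges leaving {s, a, b, c, e, f}: b→d (6), c→d (13), f→t (3).
Cut capacity = 6 + 13 + 3 = 22.

22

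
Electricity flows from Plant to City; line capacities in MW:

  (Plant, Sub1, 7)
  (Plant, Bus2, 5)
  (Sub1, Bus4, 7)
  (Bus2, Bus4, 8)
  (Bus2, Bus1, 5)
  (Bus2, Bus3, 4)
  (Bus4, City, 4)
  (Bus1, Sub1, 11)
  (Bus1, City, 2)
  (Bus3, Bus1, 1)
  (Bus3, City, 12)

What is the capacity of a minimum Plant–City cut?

9

Augment Plant→Sub1→Bus4→City: bottleneck 4, flow now 4.
Augment Plant→Bus2→Bus1→City: bottleneck 2, flow now 6.
Augment Plant→Bus2→Bus3→City: bottleneck 3, flow now 9.
No augmenting path remains; maximum flow = 9.
By max-flow min-cut, the minimum cut capacity equals the max flow.
In the residual graph, reachable from Plant: {Plant, Sub1, Bus4}.
Min-cut edges: Plant→Bus2 (5), Bus4→City (4); capacity 5 + 4 = 9.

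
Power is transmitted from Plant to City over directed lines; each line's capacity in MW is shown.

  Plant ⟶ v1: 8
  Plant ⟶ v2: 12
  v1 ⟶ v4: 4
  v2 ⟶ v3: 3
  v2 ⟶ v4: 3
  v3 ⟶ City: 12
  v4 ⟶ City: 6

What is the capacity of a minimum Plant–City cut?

9

Augment Plant→v1→v4→City: bottleneck 4, flow now 4.
Augment Plant→v2→v3→City: bottleneck 3, flow now 7.
Augment Plant→v2→v4→City: bottleneck 2, flow now 9.
No augmenting path remains; maximum flow = 9.
By max-flow min-cut, the minimum cut capacity equals the max flow.
In the residual graph, reachable from Plant: {Plant, v1, v2, v4}.
Min-cut edges: v2→v3 (3), v4→City (6); capacity 3 + 6 = 9.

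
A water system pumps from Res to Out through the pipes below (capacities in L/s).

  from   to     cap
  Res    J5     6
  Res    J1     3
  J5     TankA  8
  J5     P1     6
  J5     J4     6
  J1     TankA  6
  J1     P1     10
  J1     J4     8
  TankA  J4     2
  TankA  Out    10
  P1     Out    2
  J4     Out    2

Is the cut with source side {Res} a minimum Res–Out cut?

Given cut capacity: 6 + 3 = 9.
Augment Res→J5→TankA→Out: bottleneck 6, flow now 6.
Augment Res→J1→TankA→Out: bottleneck 3, flow now 9.
No augmenting path remains; maximum flow = 9.
Cut capacity 9 equals the max flow, so it is a minimum cut.

Yes — it is a minimum cut (capacity 9).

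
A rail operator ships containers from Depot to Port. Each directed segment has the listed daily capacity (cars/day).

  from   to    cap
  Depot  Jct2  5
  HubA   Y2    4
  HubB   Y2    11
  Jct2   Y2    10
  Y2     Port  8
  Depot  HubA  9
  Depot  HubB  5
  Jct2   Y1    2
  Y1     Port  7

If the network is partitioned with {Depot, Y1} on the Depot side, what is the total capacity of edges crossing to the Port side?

26

Edges leaving {Depot, Y1}: Depot→HubB (5), Depot→HubA (9), Depot→Jct2 (5), Y1→Port (7).
Cut capacity = 5 + 9 + 5 + 7 = 26.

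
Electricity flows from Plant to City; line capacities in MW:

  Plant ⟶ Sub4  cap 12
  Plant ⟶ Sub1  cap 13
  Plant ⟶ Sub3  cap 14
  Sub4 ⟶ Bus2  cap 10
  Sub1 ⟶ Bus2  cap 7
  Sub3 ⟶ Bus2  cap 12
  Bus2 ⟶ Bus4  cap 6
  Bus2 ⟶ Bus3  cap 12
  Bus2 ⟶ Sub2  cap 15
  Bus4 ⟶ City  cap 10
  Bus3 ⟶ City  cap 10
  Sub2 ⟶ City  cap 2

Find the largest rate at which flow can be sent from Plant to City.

18

Augment Plant→Sub4→Bus2→Bus4→City: bottleneck 6, flow now 6.
Augment Plant→Sub4→Bus2→Bus3→City: bottleneck 4, flow now 10.
Augment Plant→Sub1→Bus2→Bus3→City: bottleneck 6, flow now 16.
Augment Plant→Sub1→Bus2→Sub2→City: bottleneck 1, flow now 17.
Augment Plant→Sub3→Bus2→Sub2→City: bottleneck 1, flow now 18.
No augmenting path remains; maximum flow = 18.
In the residual graph, reachable from Plant: {Plant, Sub4, Sub1, Sub3, Bus2, Bus3, Sub2}.
Min-cut edges: Bus2→Bus4 (6), Bus3→City (10), Sub2→City (2); capacity 6 + 10 + 2 = 18.
This cut is saturated, so no flow can exceed 18.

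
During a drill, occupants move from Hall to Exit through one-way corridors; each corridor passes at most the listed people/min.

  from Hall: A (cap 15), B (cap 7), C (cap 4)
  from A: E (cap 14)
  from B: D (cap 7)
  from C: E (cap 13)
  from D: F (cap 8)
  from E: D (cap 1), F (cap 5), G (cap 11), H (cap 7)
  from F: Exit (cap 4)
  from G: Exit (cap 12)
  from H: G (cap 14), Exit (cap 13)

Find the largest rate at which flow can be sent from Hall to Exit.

22

Augment Hall→A→E→F→Exit: bottleneck 4, flow now 4.
Augment Hall→A→E→G→Exit: bottleneck 10, flow now 14.
Augment Hall→C→E→G→Exit: bottleneck 1, flow now 15.
Augment Hall→C→E→H→Exit: bottleneck 3, flow now 18.
Augment Hall→B→D→F→E→H→Exit: bottleneck 4, flow now 22. (uses reverse residual edge)
No augmenting path remains; maximum flow = 22.
In the residual graph, reachable from Hall: {Hall, A, B, D, F}.
Min-cut edges: Hall→C (4), A→E (14), F→Exit (4); capacity 4 + 14 + 4 = 22.
This cut is saturated, so no flow can exceed 22.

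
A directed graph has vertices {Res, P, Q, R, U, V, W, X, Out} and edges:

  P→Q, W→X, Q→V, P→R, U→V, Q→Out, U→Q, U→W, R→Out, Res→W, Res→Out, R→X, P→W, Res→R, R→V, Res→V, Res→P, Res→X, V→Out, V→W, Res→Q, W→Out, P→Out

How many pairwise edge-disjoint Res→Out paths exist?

Assign every edge capacity 1; by Menger, the answer equals the max flow.
Path Res→Out (+1); total 1.
Path Res→P→Out (+1); total 2.
Path Res→Q→Out (+1); total 3.
Path Res→R→Out (+1); total 4.
Path Res→V→Out (+1); total 5.
Path Res→W→Out (+1); total 6.
No residual Res→Out path; max flow = 6.
Certifying cut of size 6: {Res→Out, Res→P, Res→Q, Res→R, Res→V, Res→W}.

6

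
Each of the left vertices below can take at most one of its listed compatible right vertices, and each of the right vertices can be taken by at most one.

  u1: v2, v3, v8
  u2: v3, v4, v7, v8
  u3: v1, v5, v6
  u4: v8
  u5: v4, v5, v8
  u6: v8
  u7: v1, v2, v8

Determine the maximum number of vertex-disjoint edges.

Unit-capacity flow: source→left, listed edges, right→sink; max matching = max flow.
Augmenting path u1→v2 (+1); matched 1.
Augmenting path u2→v3 (+1); matched 2.
Augmenting path u3→v1 (+1); matched 3.
Augmenting path u4→v8 (+1); matched 4.
Augmenting path u5→v4 (+1); matched 5.
Augmenting path u7→v1→u3→v5 (+1); matched 6.
No augmenting path remains; maximum matching = 6.
König certificate: {u1, u2, u3, u5, u7, v8} is a vertex cover of size 6 (every listed pair touches it), so no matching can be larger.

6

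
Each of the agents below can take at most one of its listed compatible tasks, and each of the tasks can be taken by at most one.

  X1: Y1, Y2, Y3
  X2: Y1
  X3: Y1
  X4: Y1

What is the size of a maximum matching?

2

Unit-capacity flow: source→left, listed edges, right→sink; max matching = max flow.
Augmenting path X1→Y1 (+1); matched 1.
Augmenting path X2→Y1→X1→Y2 (+1); matched 2.
No augmenting path remains; maximum matching = 2.
König certificate: {X1, Y1} is a vertex cover of size 2 (every listed pair touches it), so no matching can be larger.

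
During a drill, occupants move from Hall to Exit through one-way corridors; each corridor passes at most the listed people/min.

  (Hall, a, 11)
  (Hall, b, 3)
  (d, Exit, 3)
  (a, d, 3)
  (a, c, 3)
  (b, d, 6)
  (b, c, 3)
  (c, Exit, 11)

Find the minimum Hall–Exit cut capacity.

Augment Hall→a→c→Exit: bottleneck 3, flow now 3.
Augment Hall→a→d→Exit: bottleneck 3, flow now 6.
Augment Hall→b→c→Exit: bottleneck 3, flow now 9.
No augmenting path remains; maximum flow = 9.
By max-flow min-cut, the minimum cut capacity equals the max flow.
In the residual graph, reachable from Hall: {Hall, a}.
Min-cut edges: Hall→b (3), a→c (3), a→d (3); capacity 3 + 3 + 3 = 9.

9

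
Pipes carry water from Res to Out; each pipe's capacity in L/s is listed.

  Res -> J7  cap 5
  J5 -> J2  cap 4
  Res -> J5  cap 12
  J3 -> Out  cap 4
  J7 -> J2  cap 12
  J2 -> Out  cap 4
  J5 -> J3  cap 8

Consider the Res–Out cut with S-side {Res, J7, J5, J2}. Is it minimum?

No — its capacity is 12, but the minimum cut has capacity 8.

Given cut capacity: 8 + 4 = 12.
Augment Res→J7→J2→Out: bottleneck 4, flow now 4.
Augment Res→J5→J3→Out: bottleneck 4, flow now 8.
No augmenting path remains; maximum flow = 8.
In the residual graph, reachable from Res: {Res, J7, J5, J3, J2}.
Min-cut edges: J3→Out (4), J2→Out (4); capacity 4 + 4 = 8.
Cut capacity 12 exceeds the max flow 8, so it is not minimum.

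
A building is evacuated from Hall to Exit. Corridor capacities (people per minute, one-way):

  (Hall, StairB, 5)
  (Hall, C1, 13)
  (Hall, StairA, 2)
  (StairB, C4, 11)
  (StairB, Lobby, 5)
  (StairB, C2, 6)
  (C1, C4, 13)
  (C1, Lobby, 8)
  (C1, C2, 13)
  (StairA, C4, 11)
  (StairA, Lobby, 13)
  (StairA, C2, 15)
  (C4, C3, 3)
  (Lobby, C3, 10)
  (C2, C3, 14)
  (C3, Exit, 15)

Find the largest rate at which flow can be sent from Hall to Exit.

15

Augment Hall→StairB→C4→C3→Exit: bottleneck 3, flow now 3.
Augment Hall→StairB→Lobby→C3→Exit: bottleneck 2, flow now 5.
Augment Hall→C1→Lobby→C3→Exit: bottleneck 8, flow now 13.
Augment Hall→C1→C2→C3→Exit: bottleneck 2, flow now 15.
No augmenting path remains; maximum flow = 15.
In the residual graph, reachable from Hall: {Hall, StairB, C1, StairA, C4, Lobby, C2, C3}.
Min-cut edges: C3→Exit (15); capacity 15 = 15.
This cut is saturated, so no flow can exceed 15.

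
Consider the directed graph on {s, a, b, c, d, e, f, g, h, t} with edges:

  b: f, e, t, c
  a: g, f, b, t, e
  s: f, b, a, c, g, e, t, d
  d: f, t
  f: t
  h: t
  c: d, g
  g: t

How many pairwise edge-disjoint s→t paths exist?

6

Assign every edge capacity 1; by Menger, the answer equals the max flow.
Path s→t (+1); total 1.
Path s→a→t (+1); total 2.
Path s→b→t (+1); total 3.
Path s→d→t (+1); total 4.
Path s→f→t (+1); total 5.
Path s→g→t (+1); total 6.
No residual s→t path; max flow = 6.
Certifying cut of size 6: {d→t, f→t, g→t, s→a, s→b, s→t}.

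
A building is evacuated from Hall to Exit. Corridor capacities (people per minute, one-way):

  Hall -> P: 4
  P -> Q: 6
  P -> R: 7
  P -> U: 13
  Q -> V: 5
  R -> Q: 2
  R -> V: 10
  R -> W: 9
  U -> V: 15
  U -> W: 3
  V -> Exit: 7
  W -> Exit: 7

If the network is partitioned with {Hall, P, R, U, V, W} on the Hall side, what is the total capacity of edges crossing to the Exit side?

Edges leaving {Hall, P, R, U, V, W}: P→Q (6), R→Q (2), V→Exit (7), W→Exit (7).
Cut capacity = 6 + 2 + 7 + 7 = 22.

22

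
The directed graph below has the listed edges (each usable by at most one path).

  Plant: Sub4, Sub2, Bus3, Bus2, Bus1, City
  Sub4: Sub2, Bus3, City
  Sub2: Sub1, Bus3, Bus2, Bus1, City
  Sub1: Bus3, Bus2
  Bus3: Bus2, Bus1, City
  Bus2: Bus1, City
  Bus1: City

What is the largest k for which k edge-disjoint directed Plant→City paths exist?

6

Assign every edge capacity 1; by Menger, the answer equals the max flow.
Path Plant→City (+1); total 1.
Path Plant→Sub4→City (+1); total 2.
Path Plant→Sub2→City (+1); total 3.
Path Plant→Bus3→City (+1); total 4.
Path Plant→Bus2→City (+1); total 5.
Path Plant→Bus1→City (+1); total 6.
No residual Plant→City path; max flow = 6.
Certifying cut of size 6: {Plant→Bus1, Plant→Bus2, Plant→Bus3, Plant→City, Plant→Sub2, Plant→Sub4}.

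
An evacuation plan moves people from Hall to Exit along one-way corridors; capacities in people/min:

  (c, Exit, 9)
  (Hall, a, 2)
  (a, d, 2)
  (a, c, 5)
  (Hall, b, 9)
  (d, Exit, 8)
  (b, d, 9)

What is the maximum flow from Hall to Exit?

Augment Hall→a→c→Exit: bottleneck 2, flow now 2.
Augment Hall→b→d→Exit: bottleneck 8, flow now 10.
No augmenting path remains; maximum flow = 10.
In the residual graph, reachable from Hall: {Hall, b, d}.
Min-cut edges: Hall→a (2), d→Exit (8); capacity 2 + 8 = 10.
This cut is saturated, so no flow can exceed 10.

10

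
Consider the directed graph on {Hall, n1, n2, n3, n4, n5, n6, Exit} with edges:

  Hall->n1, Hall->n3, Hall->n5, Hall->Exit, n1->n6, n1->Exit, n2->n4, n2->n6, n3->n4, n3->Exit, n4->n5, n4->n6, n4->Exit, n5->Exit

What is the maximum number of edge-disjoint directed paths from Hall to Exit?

Assign every edge capacity 1; by Menger, the answer equals the max flow.
Path Hall→Exit (+1); total 1.
Path Hall→n1→Exit (+1); total 2.
Path Hall→n3→Exit (+1); total 3.
Path Hall→n5→Exit (+1); total 4.
No residual Hall→Exit path; max flow = 4.
Certifying cut of size 4: {Hall→Exit, Hall→n1, Hall→n3, Hall→n5}.

4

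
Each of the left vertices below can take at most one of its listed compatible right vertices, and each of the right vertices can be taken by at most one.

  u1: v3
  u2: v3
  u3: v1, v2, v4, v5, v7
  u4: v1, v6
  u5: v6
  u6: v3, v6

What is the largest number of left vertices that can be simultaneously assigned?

Unit-capacity flow: source→left, listed edges, right→sink; max matching = max flow.
Augmenting path u1→v3 (+1); matched 1.
Augmenting path u3→v1 (+1); matched 2.
Augmenting path u4→v6 (+1); matched 3.
Augmenting path u5→v6→u4→v1→u3→v2 (+1); matched 4.
No augmenting path remains; maximum matching = 4.
König certificate: {u3, u4, v3, v6} is a vertex cover of size 4 (every listed pair touches it), so no matching can be larger.

4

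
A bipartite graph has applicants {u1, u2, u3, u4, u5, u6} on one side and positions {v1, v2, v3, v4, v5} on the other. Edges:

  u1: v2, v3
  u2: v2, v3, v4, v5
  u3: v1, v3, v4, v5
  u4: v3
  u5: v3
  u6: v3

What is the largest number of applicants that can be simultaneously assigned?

Unit-capacity flow: source→left, listed edges, right→sink; max matching = max flow.
Augmenting path u1→v2 (+1); matched 1.
Augmenting path u2→v3 (+1); matched 2.
Augmenting path u3→v1 (+1); matched 3.
Augmenting path u4→v3→u2→v4 (+1); matched 4.
No augmenting path remains; maximum matching = 4.
König certificate: {u1, u2, u3, v3} is a vertex cover of size 4 (every listed pair touches it), so no matching can be larger.

4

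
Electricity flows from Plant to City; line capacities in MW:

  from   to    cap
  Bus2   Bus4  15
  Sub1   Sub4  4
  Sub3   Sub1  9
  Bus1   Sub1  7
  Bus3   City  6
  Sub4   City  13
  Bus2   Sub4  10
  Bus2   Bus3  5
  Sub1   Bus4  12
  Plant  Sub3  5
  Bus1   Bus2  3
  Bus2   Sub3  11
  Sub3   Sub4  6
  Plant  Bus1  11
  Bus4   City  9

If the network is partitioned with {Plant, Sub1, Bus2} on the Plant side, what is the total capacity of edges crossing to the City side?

73

Edges leaving {Plant, Sub1, Bus2}: Plant→Bus1 (11), Plant→Sub3 (5), Sub1→Sub4 (4), Sub1→Bus4 (12), Bus2→Sub3 (11), Bus2→Sub4 (10), Bus2→Bus4 (15), Bus2→Bus3 (5).
Cut capacity = 11 + 5 + 4 + 12 + 11 + 10 + 15 + 5 = 73.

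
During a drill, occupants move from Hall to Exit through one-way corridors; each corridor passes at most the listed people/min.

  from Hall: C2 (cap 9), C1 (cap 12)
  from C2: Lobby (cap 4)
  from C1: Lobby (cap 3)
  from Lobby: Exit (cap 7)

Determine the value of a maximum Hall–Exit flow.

7

Augment Hall→C2→Lobby→Exit: bottleneck 4, flow now 4.
Augment Hall→C1→Lobby→Exit: bottleneck 3, flow now 7.
No augmenting path remains; maximum flow = 7.
In the residual graph, reachable from Hall: {Hall, C2, C1}.
Min-cut edges: C2→Lobby (4), C1→Lobby (3); capacity 4 + 3 = 7.
This cut is saturated, so no flow can exceed 7.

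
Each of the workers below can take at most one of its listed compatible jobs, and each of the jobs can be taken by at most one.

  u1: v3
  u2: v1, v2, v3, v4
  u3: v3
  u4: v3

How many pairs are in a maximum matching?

2

Unit-capacity flow: source→left, listed edges, right→sink; max matching = max flow.
Augmenting path u1→v3 (+1); matched 1.
Augmenting path u2→v1 (+1); matched 2.
No augmenting path remains; maximum matching = 2.
König certificate: {u2, v3} is a vertex cover of size 2 (every listed pair touches it), so no matching can be larger.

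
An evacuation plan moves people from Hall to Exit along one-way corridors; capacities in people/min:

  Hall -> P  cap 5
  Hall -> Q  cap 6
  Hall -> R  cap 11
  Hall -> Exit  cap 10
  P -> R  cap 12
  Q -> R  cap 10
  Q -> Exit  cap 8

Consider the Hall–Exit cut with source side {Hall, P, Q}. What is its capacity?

Edges leaving {Hall, P, Q}: Hall→R (11), Hall→Exit (10), P→R (12), Q→R (10), Q→Exit (8).
Cut capacity = 11 + 10 + 12 + 10 + 8 = 51.

51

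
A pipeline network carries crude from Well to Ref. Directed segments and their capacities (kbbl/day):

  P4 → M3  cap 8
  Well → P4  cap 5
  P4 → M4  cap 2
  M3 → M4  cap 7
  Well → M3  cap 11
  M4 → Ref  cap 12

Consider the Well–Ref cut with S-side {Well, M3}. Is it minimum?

Given cut capacity: 5 + 7 = 12.
Augment Well→P4→M4→Ref: bottleneck 2, flow now 2.
Augment Well→M3→M4→Ref: bottleneck 7, flow now 9.
No augmenting path remains; maximum flow = 9.
In the residual graph, reachable from Well: {Well, P4, M3}.
Min-cut edges: P4→M4 (2), M3→M4 (7); capacity 2 + 7 = 9.
Cut capacity 12 exceeds the max flow 9, so it is not minimum.

No — its capacity is 12, but the minimum cut has capacity 9.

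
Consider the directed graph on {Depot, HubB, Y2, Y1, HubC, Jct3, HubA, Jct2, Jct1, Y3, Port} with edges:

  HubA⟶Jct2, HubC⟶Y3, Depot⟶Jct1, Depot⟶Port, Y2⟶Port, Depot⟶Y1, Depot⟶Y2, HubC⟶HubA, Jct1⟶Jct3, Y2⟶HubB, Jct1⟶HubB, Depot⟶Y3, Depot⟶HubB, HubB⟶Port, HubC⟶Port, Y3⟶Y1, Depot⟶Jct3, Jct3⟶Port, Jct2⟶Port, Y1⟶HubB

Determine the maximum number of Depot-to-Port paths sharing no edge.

Assign every edge capacity 1; by Menger, the answer equals the max flow.
Path Depot→Port (+1); total 1.
Path Depot→HubB→Port (+1); total 2.
Path Depot→Y2→Port (+1); total 3.
Path Depot→Jct3→Port (+1); total 4.
No residual Depot→Port path; max flow = 4.
Certifying cut of size 4: {Depot→Port, Depot→Y2, HubB→Port, Jct3→Port}.

4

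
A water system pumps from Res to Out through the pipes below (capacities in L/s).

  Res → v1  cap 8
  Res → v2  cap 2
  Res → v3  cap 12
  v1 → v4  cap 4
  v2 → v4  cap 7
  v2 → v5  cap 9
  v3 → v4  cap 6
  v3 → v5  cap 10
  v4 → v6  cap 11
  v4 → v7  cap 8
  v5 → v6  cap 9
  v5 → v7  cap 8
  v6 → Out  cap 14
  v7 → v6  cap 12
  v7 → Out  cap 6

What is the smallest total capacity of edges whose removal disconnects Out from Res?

Augment Res→v1→v4→v6→Out: bottleneck 4, flow now 4.
Augment Res→v2→v4→v6→Out: bottleneck 2, flow now 6.
Augment Res→v3→v4→v6→Out: bottleneck 5, flow now 11.
Augment Res→v3→v4→v7→Out: bottleneck 1, flow now 12.
Augment Res→v3→v5→v6→Out: bottleneck 3, flow now 15.
Augment Res→v3→v5→v7→Out: bottleneck 3, flow now 18.
No augmenting path remains; maximum flow = 18.
By max-flow min-cut, the minimum cut capacity equals the max flow.
In the residual graph, reachable from Res: {Res, v1}.
Min-cut edges: Res→v2 (2), Res→v3 (12), v1→v4 (4); capacity 2 + 12 + 4 = 18.

18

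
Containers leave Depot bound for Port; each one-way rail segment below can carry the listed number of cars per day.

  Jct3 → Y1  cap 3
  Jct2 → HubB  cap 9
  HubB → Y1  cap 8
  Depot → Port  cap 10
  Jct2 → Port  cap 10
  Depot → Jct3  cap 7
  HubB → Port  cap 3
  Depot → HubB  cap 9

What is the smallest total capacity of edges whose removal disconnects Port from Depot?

13

Augment Depot→Port: bottleneck 10, flow now 10.
Augment Depot→HubB→Port: bottleneck 3, flow now 13.
No augmenting path remains; maximum flow = 13.
By max-flow min-cut, the minimum cut capacity equals the max flow.
In the residual graph, reachable from Depot: {Depot, Jct3, HubB, Y1}.
Min-cut edges: Depot→Port (10), HubB→Port (3); capacity 10 + 3 = 13.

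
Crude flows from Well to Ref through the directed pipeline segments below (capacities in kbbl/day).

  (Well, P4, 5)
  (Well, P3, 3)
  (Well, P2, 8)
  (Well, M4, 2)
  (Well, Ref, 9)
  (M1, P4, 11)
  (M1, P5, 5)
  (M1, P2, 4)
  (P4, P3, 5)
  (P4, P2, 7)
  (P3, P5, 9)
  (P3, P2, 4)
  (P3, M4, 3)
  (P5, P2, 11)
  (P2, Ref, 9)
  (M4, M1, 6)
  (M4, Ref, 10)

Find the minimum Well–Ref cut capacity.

23

Augment Well→Ref: bottleneck 9, flow now 9.
Augment Well→P2→Ref: bottleneck 8, flow now 17.
Augment Well→M4→Ref: bottleneck 2, flow now 19.
Augment Well→P4→P2→Ref: bottleneck 1, flow now 20.
Augment Well→P3→M4→Ref: bottleneck 3, flow now 23.
No augmenting path remains; maximum flow = 23.
By max-flow min-cut, the minimum cut capacity equals the max flow.
In the residual graph, reachable from Well: {Well, P4, P3, P5, P2}.
Min-cut edges: Well→M4 (2), Well→Ref (9), P3→M4 (3), P2→Ref (9); capacity 2 + 9 + 3 + 9 = 23.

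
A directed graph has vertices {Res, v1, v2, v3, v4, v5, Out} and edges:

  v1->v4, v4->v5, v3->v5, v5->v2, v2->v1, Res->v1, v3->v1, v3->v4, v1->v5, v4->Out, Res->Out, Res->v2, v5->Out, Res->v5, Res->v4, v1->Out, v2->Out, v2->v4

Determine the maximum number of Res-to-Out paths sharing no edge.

Assign every edge capacity 1; by Menger, the answer equals the max flow.
Path Res→Out (+1); total 1.
Path Res→v1→Out (+1); total 2.
Path Res→v2→Out (+1); total 3.
Path Res→v4→Out (+1); total 4.
Path Res→v5→Out (+1); total 5.
No residual Res→Out path; max flow = 5.
Certifying cut of size 5: {Res→Out, Res→v1, Res→v2, Res→v4, Res→v5}.

5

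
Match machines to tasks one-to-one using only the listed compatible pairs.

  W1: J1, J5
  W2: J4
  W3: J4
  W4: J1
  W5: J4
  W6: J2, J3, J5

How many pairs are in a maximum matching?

Unit-capacity flow: source→left, listed edges, right→sink; max matching = max flow.
Augmenting path W1→J1 (+1); matched 1.
Augmenting path W2→J4 (+1); matched 2.
Augmenting path W6→J2 (+1); matched 3.
Augmenting path W4→J1→W1→J5 (+1); matched 4.
No augmenting path remains; maximum matching = 4.
König certificate: {W1, W4, W6, J4} is a vertex cover of size 4 (every listed pair touches it), so no matching can be larger.

4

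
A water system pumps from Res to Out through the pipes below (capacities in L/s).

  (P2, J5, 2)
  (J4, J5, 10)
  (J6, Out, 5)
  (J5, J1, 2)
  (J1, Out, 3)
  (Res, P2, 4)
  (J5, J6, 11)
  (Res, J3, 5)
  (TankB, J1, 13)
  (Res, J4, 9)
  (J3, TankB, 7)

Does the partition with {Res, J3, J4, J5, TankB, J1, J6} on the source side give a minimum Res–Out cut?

No — its capacity is 12, but the minimum cut has capacity 8.

Given cut capacity: 4 + 3 + 5 = 12.
Augment Res→P2→J5→J1→Out: bottleneck 2, flow now 2.
Augment Res→J3→TankB→J1→Out: bottleneck 1, flow now 3.
Augment Res→J4→J5→J6→Out: bottleneck 5, flow now 8.
No augmenting path remains; maximum flow = 8.
In the residual graph, reachable from Res: {Res, P2, J3, J4, J5, TankB, J1, J6}.
Min-cut edges: J1→Out (3), J6→Out (5); capacity 3 + 5 = 8.
Cut capacity 12 exceeds the max flow 8, so it is not minimum.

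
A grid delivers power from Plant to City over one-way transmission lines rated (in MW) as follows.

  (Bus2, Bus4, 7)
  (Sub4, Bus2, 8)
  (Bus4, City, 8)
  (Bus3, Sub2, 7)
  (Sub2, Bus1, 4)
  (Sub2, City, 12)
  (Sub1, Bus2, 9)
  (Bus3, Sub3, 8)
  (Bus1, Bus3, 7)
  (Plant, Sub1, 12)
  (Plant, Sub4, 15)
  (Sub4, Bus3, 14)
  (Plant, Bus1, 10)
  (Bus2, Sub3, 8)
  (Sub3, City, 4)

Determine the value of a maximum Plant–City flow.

18

Augment Plant→Bus1→Bus3→Sub3→City: bottleneck 4, flow now 4.
Augment Plant→Bus1→Bus3→Sub2→City: bottleneck 3, flow now 7.
Augment Plant→Sub4→Bus2→Bus4→City: bottleneck 7, flow now 14.
Augment Plant→Sub4→Bus3→Sub2→City: bottleneck 4, flow now 18.
No augmenting path remains; maximum flow = 18.
In the residual graph, reachable from Plant: {Plant, Bus1, Sub4, Sub1, Bus2, Bus3, Sub3}.
Min-cut edges: Bus2→Bus4 (7), Bus3→Sub2 (7), Sub3→City (4); capacity 7 + 7 + 4 = 18.
This cut is saturated, so no flow can exceed 18.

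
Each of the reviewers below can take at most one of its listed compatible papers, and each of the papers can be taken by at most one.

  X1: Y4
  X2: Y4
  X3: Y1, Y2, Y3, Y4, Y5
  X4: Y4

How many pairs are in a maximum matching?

2

Unit-capacity flow: source→left, listed edges, right→sink; max matching = max flow.
Augmenting path X1→Y4 (+1); matched 1.
Augmenting path X3→Y1 (+1); matched 2.
No augmenting path remains; maximum matching = 2.
König certificate: {X3, Y4} is a vertex cover of size 2 (every listed pair touches it), so no matching can be larger.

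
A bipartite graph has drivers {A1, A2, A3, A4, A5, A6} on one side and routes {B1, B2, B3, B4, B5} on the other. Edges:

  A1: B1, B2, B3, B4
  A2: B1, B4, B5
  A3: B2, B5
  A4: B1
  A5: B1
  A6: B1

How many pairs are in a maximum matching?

Unit-capacity flow: source→left, listed edges, right→sink; max matching = max flow.
Augmenting path A1→B1 (+1); matched 1.
Augmenting path A2→B4 (+1); matched 2.
Augmenting path A3→B2 (+1); matched 3.
Augmenting path A4→B1→A1→B3 (+1); matched 4.
No augmenting path remains; maximum matching = 4.
König certificate: {A1, A2, A3, B1} is a vertex cover of size 4 (every listed pair touches it), so no matching can be larger.

4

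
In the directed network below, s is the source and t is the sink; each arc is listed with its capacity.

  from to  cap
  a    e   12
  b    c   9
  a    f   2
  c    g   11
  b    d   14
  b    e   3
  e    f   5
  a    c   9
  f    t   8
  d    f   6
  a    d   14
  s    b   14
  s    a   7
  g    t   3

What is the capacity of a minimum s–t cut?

Augment s→a→f→t: bottleneck 2, flow now 2.
Augment s→a→c→g→t: bottleneck 3, flow now 5.
Augment s→a→d→f→t: bottleneck 2, flow now 7.
Augment s→b→d→f→t: bottleneck 4, flow now 11.
No augmenting path remains; maximum flow = 11.
By max-flow min-cut, the minimum cut capacity equals the max flow.
In the residual graph, reachable from s: {s, a, b, c, d, e, f, g}.
Min-cut edges: f→t (8), g→t (3); capacity 8 + 3 = 11.

11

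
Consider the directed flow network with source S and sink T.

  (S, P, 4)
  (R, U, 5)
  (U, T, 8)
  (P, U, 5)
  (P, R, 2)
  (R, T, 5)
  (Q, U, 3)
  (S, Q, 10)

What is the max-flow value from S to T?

7

Augment S→P→R→T: bottleneck 2, flow now 2.
Augment S→P→U→T: bottleneck 2, flow now 4.
Augment S→Q→U→T: bottleneck 3, flow now 7.
No augmenting path remains; maximum flow = 7.
In the residual graph, reachable from S: {S, Q}.
Min-cut edges: S→P (4), Q→U (3); capacity 4 + 3 = 7.
This cut is saturated, so no flow can exceed 7.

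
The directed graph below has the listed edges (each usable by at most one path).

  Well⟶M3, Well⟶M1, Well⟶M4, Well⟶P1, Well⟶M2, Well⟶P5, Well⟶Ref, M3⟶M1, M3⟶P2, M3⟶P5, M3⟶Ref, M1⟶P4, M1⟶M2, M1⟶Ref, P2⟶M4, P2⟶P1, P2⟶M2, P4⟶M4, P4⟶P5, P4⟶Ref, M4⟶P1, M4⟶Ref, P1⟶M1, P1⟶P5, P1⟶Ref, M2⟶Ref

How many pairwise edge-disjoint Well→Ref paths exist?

6

Assign every edge capacity 1; by Menger, the answer equals the max flow.
Path Well→Ref (+1); total 1.
Path Well→M3→Ref (+1); total 2.
Path Well→M1→Ref (+1); total 3.
Path Well→M4→Ref (+1); total 4.
Path Well→P1→Ref (+1); total 5.
Path Well→M2→Ref (+1); total 6.
No residual Well→Ref path; max flow = 6.
Certifying cut of size 6: {Well→M1, Well→M2, Well→M3, Well→M4, Well→P1, Well→Ref}.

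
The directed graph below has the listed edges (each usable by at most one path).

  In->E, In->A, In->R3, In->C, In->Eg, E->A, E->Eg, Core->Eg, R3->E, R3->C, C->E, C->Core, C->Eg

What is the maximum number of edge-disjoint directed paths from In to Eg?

Assign every edge capacity 1; by Menger, the answer equals the max flow.
Path In→Eg (+1); total 1.
Path In→E→Eg (+1); total 2.
Path In→C→Eg (+1); total 3.
Path In→R3→C→Core→Eg (+1); total 4.
No residual In→Eg path; max flow = 4.
Certifying cut of size 4: {In→C, In→E, In→Eg, In→R3}.

4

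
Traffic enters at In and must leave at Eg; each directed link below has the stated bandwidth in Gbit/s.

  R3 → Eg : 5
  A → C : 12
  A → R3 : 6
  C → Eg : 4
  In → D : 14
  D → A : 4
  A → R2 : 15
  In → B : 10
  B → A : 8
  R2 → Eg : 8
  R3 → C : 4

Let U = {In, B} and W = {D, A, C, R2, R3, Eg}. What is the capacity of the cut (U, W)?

22

Edges leaving {In, B}: In→D (14), B→A (8).
Cut capacity = 14 + 8 = 22.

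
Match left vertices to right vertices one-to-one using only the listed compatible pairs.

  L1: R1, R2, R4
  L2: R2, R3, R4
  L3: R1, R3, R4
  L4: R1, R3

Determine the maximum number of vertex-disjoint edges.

4

Unit-capacity flow: source→left, listed edges, right→sink; max matching = max flow.
Augmenting path L1→R1 (+1); matched 1.
Augmenting path L2→R2 (+1); matched 2.
Augmenting path L3→R3 (+1); matched 3.
Augmenting path L4→R1→L1→R4 (+1); matched 4.
No augmenting path remains; maximum matching = 4.
König certificate: {L1, L2, L3, L4} is a vertex cover of size 4 (every listed pair touches it), so no matching can be larger.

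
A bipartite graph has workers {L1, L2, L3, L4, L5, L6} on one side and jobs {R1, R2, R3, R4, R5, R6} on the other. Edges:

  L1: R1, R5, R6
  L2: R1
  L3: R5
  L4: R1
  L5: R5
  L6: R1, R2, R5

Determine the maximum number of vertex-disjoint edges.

Unit-capacity flow: source→left, listed edges, right→sink; max matching = max flow.
Augmenting path L1→R1 (+1); matched 1.
Augmenting path L3→R5 (+1); matched 2.
Augmenting path L6→R2 (+1); matched 3.
Augmenting path L2→R1→L1→R6 (+1); matched 4.
No augmenting path remains; maximum matching = 4.
König certificate: {L1, L6, R1, R5} is a vertex cover of size 4 (every listed pair touches it), so no matching can be larger.

4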